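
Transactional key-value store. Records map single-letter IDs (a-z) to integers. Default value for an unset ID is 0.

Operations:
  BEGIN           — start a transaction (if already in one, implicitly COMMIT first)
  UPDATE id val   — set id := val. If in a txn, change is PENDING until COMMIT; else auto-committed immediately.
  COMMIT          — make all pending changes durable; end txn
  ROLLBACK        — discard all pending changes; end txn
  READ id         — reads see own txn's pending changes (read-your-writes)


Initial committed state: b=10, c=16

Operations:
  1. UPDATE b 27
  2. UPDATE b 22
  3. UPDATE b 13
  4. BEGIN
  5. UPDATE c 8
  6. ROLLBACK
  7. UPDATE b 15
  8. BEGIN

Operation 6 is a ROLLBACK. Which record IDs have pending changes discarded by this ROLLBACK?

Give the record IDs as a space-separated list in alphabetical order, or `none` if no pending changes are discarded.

Answer: c

Derivation:
Initial committed: {b=10, c=16}
Op 1: UPDATE b=27 (auto-commit; committed b=27)
Op 2: UPDATE b=22 (auto-commit; committed b=22)
Op 3: UPDATE b=13 (auto-commit; committed b=13)
Op 4: BEGIN: in_txn=True, pending={}
Op 5: UPDATE c=8 (pending; pending now {c=8})
Op 6: ROLLBACK: discarded pending ['c']; in_txn=False
Op 7: UPDATE b=15 (auto-commit; committed b=15)
Op 8: BEGIN: in_txn=True, pending={}
ROLLBACK at op 6 discards: ['c']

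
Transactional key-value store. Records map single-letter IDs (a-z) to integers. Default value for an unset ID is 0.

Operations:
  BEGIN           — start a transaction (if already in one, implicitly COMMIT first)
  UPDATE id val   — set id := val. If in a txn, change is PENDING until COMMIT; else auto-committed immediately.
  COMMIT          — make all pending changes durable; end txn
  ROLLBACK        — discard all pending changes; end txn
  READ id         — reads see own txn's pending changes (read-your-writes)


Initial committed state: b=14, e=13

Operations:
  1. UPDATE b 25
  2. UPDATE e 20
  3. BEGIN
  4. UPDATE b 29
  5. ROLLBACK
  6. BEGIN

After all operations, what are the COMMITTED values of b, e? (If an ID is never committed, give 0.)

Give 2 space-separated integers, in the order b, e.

Answer: 25 20

Derivation:
Initial committed: {b=14, e=13}
Op 1: UPDATE b=25 (auto-commit; committed b=25)
Op 2: UPDATE e=20 (auto-commit; committed e=20)
Op 3: BEGIN: in_txn=True, pending={}
Op 4: UPDATE b=29 (pending; pending now {b=29})
Op 5: ROLLBACK: discarded pending ['b']; in_txn=False
Op 6: BEGIN: in_txn=True, pending={}
Final committed: {b=25, e=20}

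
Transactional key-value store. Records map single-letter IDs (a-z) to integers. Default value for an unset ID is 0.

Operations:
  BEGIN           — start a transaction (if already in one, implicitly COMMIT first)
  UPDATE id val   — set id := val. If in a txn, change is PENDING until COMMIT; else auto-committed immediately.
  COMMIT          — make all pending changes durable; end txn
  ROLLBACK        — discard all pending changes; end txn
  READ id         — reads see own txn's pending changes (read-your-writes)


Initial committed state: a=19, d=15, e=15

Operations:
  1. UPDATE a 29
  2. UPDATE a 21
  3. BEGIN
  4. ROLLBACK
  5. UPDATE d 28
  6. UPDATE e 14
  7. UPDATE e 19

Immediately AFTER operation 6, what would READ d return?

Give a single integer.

Answer: 28

Derivation:
Initial committed: {a=19, d=15, e=15}
Op 1: UPDATE a=29 (auto-commit; committed a=29)
Op 2: UPDATE a=21 (auto-commit; committed a=21)
Op 3: BEGIN: in_txn=True, pending={}
Op 4: ROLLBACK: discarded pending []; in_txn=False
Op 5: UPDATE d=28 (auto-commit; committed d=28)
Op 6: UPDATE e=14 (auto-commit; committed e=14)
After op 6: visible(d) = 28 (pending={}, committed={a=21, d=28, e=14})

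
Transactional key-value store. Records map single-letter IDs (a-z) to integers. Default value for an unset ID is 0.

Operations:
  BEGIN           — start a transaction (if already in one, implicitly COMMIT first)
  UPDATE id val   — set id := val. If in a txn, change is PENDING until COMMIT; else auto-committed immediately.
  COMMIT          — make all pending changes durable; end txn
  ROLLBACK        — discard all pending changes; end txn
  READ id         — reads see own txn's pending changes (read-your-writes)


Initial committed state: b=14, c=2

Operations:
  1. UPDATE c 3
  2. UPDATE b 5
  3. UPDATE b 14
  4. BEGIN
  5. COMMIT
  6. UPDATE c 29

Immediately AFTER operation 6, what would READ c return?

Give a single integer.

Initial committed: {b=14, c=2}
Op 1: UPDATE c=3 (auto-commit; committed c=3)
Op 2: UPDATE b=5 (auto-commit; committed b=5)
Op 3: UPDATE b=14 (auto-commit; committed b=14)
Op 4: BEGIN: in_txn=True, pending={}
Op 5: COMMIT: merged [] into committed; committed now {b=14, c=3}
Op 6: UPDATE c=29 (auto-commit; committed c=29)
After op 6: visible(c) = 29 (pending={}, committed={b=14, c=29})

Answer: 29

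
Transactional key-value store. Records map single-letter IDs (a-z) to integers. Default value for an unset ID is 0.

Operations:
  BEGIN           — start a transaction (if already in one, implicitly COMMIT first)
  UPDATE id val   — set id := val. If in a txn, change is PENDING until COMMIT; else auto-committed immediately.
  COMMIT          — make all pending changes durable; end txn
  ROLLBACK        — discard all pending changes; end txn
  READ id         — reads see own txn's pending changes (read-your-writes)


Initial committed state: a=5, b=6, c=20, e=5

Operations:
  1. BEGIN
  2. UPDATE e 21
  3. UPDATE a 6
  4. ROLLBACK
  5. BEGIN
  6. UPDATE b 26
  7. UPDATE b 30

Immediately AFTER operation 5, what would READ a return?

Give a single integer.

Answer: 5

Derivation:
Initial committed: {a=5, b=6, c=20, e=5}
Op 1: BEGIN: in_txn=True, pending={}
Op 2: UPDATE e=21 (pending; pending now {e=21})
Op 3: UPDATE a=6 (pending; pending now {a=6, e=21})
Op 4: ROLLBACK: discarded pending ['a', 'e']; in_txn=False
Op 5: BEGIN: in_txn=True, pending={}
After op 5: visible(a) = 5 (pending={}, committed={a=5, b=6, c=20, e=5})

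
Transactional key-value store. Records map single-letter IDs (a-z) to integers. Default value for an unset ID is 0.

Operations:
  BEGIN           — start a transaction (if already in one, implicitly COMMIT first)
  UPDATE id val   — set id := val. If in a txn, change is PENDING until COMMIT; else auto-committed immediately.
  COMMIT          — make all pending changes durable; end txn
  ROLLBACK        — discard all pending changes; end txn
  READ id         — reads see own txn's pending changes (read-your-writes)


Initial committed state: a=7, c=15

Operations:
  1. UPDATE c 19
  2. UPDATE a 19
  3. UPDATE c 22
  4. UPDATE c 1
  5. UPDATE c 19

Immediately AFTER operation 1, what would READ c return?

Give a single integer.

Answer: 19

Derivation:
Initial committed: {a=7, c=15}
Op 1: UPDATE c=19 (auto-commit; committed c=19)
After op 1: visible(c) = 19 (pending={}, committed={a=7, c=19})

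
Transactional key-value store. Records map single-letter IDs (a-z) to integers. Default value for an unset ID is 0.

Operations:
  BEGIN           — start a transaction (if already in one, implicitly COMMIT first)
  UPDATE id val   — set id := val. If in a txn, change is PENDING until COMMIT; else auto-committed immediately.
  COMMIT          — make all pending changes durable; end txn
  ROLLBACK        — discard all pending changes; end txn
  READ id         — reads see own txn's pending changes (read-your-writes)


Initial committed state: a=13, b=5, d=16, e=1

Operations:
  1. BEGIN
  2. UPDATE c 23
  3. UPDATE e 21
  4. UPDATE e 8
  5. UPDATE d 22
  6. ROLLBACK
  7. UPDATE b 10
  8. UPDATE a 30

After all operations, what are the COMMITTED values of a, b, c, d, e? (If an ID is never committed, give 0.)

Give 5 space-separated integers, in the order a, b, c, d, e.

Answer: 30 10 0 16 1

Derivation:
Initial committed: {a=13, b=5, d=16, e=1}
Op 1: BEGIN: in_txn=True, pending={}
Op 2: UPDATE c=23 (pending; pending now {c=23})
Op 3: UPDATE e=21 (pending; pending now {c=23, e=21})
Op 4: UPDATE e=8 (pending; pending now {c=23, e=8})
Op 5: UPDATE d=22 (pending; pending now {c=23, d=22, e=8})
Op 6: ROLLBACK: discarded pending ['c', 'd', 'e']; in_txn=False
Op 7: UPDATE b=10 (auto-commit; committed b=10)
Op 8: UPDATE a=30 (auto-commit; committed a=30)
Final committed: {a=30, b=10, d=16, e=1}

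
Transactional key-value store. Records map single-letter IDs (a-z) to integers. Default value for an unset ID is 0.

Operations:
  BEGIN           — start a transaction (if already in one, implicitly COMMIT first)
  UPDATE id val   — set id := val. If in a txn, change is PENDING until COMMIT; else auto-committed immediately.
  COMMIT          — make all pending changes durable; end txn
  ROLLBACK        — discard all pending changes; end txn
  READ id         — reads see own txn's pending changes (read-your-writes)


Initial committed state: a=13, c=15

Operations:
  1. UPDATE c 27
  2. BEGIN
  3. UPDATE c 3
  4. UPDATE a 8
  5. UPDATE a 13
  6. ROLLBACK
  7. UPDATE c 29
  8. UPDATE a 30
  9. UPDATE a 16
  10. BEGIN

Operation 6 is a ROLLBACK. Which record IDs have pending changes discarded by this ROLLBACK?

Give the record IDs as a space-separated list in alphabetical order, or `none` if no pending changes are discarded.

Answer: a c

Derivation:
Initial committed: {a=13, c=15}
Op 1: UPDATE c=27 (auto-commit; committed c=27)
Op 2: BEGIN: in_txn=True, pending={}
Op 3: UPDATE c=3 (pending; pending now {c=3})
Op 4: UPDATE a=8 (pending; pending now {a=8, c=3})
Op 5: UPDATE a=13 (pending; pending now {a=13, c=3})
Op 6: ROLLBACK: discarded pending ['a', 'c']; in_txn=False
Op 7: UPDATE c=29 (auto-commit; committed c=29)
Op 8: UPDATE a=30 (auto-commit; committed a=30)
Op 9: UPDATE a=16 (auto-commit; committed a=16)
Op 10: BEGIN: in_txn=True, pending={}
ROLLBACK at op 6 discards: ['a', 'c']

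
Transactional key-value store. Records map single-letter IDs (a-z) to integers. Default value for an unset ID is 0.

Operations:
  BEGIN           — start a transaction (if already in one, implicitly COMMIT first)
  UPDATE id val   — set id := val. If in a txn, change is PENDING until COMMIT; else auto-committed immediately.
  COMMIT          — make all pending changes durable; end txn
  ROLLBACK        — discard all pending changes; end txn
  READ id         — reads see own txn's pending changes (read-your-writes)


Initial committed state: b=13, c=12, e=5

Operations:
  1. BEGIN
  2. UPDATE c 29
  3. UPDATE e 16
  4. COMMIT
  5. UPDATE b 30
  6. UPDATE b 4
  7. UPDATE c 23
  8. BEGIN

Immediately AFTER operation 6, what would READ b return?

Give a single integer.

Initial committed: {b=13, c=12, e=5}
Op 1: BEGIN: in_txn=True, pending={}
Op 2: UPDATE c=29 (pending; pending now {c=29})
Op 3: UPDATE e=16 (pending; pending now {c=29, e=16})
Op 4: COMMIT: merged ['c', 'e'] into committed; committed now {b=13, c=29, e=16}
Op 5: UPDATE b=30 (auto-commit; committed b=30)
Op 6: UPDATE b=4 (auto-commit; committed b=4)
After op 6: visible(b) = 4 (pending={}, committed={b=4, c=29, e=16})

Answer: 4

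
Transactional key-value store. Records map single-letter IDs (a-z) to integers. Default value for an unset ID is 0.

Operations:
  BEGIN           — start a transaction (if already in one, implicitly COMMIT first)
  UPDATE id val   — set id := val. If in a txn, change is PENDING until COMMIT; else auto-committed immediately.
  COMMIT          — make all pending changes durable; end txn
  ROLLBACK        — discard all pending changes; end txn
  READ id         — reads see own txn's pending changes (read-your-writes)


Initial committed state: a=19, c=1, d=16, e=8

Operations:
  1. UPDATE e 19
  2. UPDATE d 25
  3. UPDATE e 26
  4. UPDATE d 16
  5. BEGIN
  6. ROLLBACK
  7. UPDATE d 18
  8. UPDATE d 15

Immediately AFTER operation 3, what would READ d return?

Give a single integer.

Answer: 25

Derivation:
Initial committed: {a=19, c=1, d=16, e=8}
Op 1: UPDATE e=19 (auto-commit; committed e=19)
Op 2: UPDATE d=25 (auto-commit; committed d=25)
Op 3: UPDATE e=26 (auto-commit; committed e=26)
After op 3: visible(d) = 25 (pending={}, committed={a=19, c=1, d=25, e=26})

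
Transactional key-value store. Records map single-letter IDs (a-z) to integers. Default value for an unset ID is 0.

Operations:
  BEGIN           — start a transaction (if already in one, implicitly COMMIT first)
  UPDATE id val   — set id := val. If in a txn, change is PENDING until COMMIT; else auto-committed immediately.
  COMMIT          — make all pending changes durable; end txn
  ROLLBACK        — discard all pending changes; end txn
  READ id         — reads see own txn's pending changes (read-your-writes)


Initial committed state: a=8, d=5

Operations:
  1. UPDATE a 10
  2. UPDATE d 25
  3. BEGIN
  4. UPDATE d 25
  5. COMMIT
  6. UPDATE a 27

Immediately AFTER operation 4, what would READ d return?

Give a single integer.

Initial committed: {a=8, d=5}
Op 1: UPDATE a=10 (auto-commit; committed a=10)
Op 2: UPDATE d=25 (auto-commit; committed d=25)
Op 3: BEGIN: in_txn=True, pending={}
Op 4: UPDATE d=25 (pending; pending now {d=25})
After op 4: visible(d) = 25 (pending={d=25}, committed={a=10, d=25})

Answer: 25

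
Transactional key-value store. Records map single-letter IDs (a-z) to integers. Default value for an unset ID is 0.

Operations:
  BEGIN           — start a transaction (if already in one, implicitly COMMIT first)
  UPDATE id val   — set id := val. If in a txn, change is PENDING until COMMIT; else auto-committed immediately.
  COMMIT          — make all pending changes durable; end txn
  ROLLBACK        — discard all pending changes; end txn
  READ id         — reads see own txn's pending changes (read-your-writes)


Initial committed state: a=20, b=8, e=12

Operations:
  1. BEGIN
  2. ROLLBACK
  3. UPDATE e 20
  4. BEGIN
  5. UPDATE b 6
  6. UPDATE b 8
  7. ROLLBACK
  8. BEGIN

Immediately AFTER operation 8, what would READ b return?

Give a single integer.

Answer: 8

Derivation:
Initial committed: {a=20, b=8, e=12}
Op 1: BEGIN: in_txn=True, pending={}
Op 2: ROLLBACK: discarded pending []; in_txn=False
Op 3: UPDATE e=20 (auto-commit; committed e=20)
Op 4: BEGIN: in_txn=True, pending={}
Op 5: UPDATE b=6 (pending; pending now {b=6})
Op 6: UPDATE b=8 (pending; pending now {b=8})
Op 7: ROLLBACK: discarded pending ['b']; in_txn=False
Op 8: BEGIN: in_txn=True, pending={}
After op 8: visible(b) = 8 (pending={}, committed={a=20, b=8, e=20})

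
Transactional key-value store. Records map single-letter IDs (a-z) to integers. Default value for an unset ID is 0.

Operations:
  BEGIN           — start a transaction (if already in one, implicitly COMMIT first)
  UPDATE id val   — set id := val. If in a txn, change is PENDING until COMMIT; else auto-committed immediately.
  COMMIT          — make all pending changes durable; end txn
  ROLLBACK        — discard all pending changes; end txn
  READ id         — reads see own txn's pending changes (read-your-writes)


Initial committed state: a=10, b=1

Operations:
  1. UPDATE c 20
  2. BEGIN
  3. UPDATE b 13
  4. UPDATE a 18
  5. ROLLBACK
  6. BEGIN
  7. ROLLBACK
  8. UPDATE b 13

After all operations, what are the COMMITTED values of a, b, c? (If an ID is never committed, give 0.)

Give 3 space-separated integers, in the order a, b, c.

Answer: 10 13 20

Derivation:
Initial committed: {a=10, b=1}
Op 1: UPDATE c=20 (auto-commit; committed c=20)
Op 2: BEGIN: in_txn=True, pending={}
Op 3: UPDATE b=13 (pending; pending now {b=13})
Op 4: UPDATE a=18 (pending; pending now {a=18, b=13})
Op 5: ROLLBACK: discarded pending ['a', 'b']; in_txn=False
Op 6: BEGIN: in_txn=True, pending={}
Op 7: ROLLBACK: discarded pending []; in_txn=False
Op 8: UPDATE b=13 (auto-commit; committed b=13)
Final committed: {a=10, b=13, c=20}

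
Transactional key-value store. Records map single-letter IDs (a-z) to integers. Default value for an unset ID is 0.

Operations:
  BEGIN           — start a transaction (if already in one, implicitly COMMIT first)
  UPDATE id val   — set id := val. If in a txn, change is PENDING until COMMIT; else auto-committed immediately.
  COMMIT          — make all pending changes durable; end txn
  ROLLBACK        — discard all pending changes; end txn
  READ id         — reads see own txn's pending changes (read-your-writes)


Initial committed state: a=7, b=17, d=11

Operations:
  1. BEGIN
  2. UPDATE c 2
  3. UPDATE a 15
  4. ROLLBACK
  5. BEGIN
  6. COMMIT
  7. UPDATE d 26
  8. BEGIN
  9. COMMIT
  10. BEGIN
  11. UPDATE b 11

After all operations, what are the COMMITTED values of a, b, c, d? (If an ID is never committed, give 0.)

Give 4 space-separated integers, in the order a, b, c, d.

Answer: 7 17 0 26

Derivation:
Initial committed: {a=7, b=17, d=11}
Op 1: BEGIN: in_txn=True, pending={}
Op 2: UPDATE c=2 (pending; pending now {c=2})
Op 3: UPDATE a=15 (pending; pending now {a=15, c=2})
Op 4: ROLLBACK: discarded pending ['a', 'c']; in_txn=False
Op 5: BEGIN: in_txn=True, pending={}
Op 6: COMMIT: merged [] into committed; committed now {a=7, b=17, d=11}
Op 7: UPDATE d=26 (auto-commit; committed d=26)
Op 8: BEGIN: in_txn=True, pending={}
Op 9: COMMIT: merged [] into committed; committed now {a=7, b=17, d=26}
Op 10: BEGIN: in_txn=True, pending={}
Op 11: UPDATE b=11 (pending; pending now {b=11})
Final committed: {a=7, b=17, d=26}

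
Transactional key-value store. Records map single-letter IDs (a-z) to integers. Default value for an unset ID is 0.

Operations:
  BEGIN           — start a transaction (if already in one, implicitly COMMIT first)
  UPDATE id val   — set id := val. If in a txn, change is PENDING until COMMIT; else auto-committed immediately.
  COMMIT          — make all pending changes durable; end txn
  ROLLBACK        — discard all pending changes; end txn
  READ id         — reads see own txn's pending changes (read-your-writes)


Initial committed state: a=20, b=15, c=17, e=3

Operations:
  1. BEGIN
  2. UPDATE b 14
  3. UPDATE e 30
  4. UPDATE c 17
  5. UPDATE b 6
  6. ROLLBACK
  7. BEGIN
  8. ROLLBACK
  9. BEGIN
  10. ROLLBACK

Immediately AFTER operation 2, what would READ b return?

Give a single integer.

Answer: 14

Derivation:
Initial committed: {a=20, b=15, c=17, e=3}
Op 1: BEGIN: in_txn=True, pending={}
Op 2: UPDATE b=14 (pending; pending now {b=14})
After op 2: visible(b) = 14 (pending={b=14}, committed={a=20, b=15, c=17, e=3})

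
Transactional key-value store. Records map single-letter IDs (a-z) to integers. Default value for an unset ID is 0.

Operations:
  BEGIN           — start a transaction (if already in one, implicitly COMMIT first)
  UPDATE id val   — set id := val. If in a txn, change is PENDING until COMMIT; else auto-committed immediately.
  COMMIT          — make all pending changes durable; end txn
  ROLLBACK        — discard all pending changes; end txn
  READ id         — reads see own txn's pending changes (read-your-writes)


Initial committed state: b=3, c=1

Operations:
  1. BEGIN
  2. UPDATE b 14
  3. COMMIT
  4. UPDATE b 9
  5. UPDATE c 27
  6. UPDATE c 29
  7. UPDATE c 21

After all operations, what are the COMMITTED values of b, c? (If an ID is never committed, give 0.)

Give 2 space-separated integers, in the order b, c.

Initial committed: {b=3, c=1}
Op 1: BEGIN: in_txn=True, pending={}
Op 2: UPDATE b=14 (pending; pending now {b=14})
Op 3: COMMIT: merged ['b'] into committed; committed now {b=14, c=1}
Op 4: UPDATE b=9 (auto-commit; committed b=9)
Op 5: UPDATE c=27 (auto-commit; committed c=27)
Op 6: UPDATE c=29 (auto-commit; committed c=29)
Op 7: UPDATE c=21 (auto-commit; committed c=21)
Final committed: {b=9, c=21}

Answer: 9 21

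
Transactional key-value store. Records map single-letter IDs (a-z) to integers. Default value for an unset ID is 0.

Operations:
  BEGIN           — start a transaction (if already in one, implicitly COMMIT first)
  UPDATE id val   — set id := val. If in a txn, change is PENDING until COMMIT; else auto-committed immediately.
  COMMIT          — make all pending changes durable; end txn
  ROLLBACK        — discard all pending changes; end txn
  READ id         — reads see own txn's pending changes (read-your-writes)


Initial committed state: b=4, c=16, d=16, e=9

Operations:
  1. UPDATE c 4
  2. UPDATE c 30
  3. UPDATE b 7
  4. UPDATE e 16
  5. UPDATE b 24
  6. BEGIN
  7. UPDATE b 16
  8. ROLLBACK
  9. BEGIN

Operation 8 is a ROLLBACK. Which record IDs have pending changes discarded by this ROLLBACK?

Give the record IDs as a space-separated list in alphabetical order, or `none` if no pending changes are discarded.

Answer: b

Derivation:
Initial committed: {b=4, c=16, d=16, e=9}
Op 1: UPDATE c=4 (auto-commit; committed c=4)
Op 2: UPDATE c=30 (auto-commit; committed c=30)
Op 3: UPDATE b=7 (auto-commit; committed b=7)
Op 4: UPDATE e=16 (auto-commit; committed e=16)
Op 5: UPDATE b=24 (auto-commit; committed b=24)
Op 6: BEGIN: in_txn=True, pending={}
Op 7: UPDATE b=16 (pending; pending now {b=16})
Op 8: ROLLBACK: discarded pending ['b']; in_txn=False
Op 9: BEGIN: in_txn=True, pending={}
ROLLBACK at op 8 discards: ['b']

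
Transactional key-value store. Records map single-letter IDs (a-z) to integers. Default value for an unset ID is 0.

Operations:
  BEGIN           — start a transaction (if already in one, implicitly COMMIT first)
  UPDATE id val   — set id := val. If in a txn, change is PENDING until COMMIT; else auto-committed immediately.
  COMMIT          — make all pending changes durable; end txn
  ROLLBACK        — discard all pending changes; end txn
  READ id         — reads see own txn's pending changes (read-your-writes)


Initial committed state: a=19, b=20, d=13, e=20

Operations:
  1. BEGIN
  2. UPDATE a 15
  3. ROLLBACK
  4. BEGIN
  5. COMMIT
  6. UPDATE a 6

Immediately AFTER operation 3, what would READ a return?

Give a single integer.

Answer: 19

Derivation:
Initial committed: {a=19, b=20, d=13, e=20}
Op 1: BEGIN: in_txn=True, pending={}
Op 2: UPDATE a=15 (pending; pending now {a=15})
Op 3: ROLLBACK: discarded pending ['a']; in_txn=False
After op 3: visible(a) = 19 (pending={}, committed={a=19, b=20, d=13, e=20})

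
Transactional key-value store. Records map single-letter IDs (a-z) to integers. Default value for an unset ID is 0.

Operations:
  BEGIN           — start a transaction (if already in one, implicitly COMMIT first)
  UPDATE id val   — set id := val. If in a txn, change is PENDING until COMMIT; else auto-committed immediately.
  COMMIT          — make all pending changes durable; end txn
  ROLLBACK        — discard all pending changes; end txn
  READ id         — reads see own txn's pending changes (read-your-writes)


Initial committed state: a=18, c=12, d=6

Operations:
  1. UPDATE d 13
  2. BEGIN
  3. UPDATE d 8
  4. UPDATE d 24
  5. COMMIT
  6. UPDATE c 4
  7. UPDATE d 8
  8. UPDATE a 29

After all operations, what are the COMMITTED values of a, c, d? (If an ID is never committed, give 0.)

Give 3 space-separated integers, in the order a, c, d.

Answer: 29 4 8

Derivation:
Initial committed: {a=18, c=12, d=6}
Op 1: UPDATE d=13 (auto-commit; committed d=13)
Op 2: BEGIN: in_txn=True, pending={}
Op 3: UPDATE d=8 (pending; pending now {d=8})
Op 4: UPDATE d=24 (pending; pending now {d=24})
Op 5: COMMIT: merged ['d'] into committed; committed now {a=18, c=12, d=24}
Op 6: UPDATE c=4 (auto-commit; committed c=4)
Op 7: UPDATE d=8 (auto-commit; committed d=8)
Op 8: UPDATE a=29 (auto-commit; committed a=29)
Final committed: {a=29, c=4, d=8}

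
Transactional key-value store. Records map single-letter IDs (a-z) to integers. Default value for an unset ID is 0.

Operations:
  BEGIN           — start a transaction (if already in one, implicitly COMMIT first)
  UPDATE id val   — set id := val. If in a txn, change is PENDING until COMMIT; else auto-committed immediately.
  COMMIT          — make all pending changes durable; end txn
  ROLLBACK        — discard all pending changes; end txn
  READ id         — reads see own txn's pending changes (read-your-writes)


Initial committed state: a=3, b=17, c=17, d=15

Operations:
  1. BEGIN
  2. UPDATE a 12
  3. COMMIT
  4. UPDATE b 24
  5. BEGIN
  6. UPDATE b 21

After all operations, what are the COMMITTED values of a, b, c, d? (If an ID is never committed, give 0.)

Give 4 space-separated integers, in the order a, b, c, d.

Answer: 12 24 17 15

Derivation:
Initial committed: {a=3, b=17, c=17, d=15}
Op 1: BEGIN: in_txn=True, pending={}
Op 2: UPDATE a=12 (pending; pending now {a=12})
Op 3: COMMIT: merged ['a'] into committed; committed now {a=12, b=17, c=17, d=15}
Op 4: UPDATE b=24 (auto-commit; committed b=24)
Op 5: BEGIN: in_txn=True, pending={}
Op 6: UPDATE b=21 (pending; pending now {b=21})
Final committed: {a=12, b=24, c=17, d=15}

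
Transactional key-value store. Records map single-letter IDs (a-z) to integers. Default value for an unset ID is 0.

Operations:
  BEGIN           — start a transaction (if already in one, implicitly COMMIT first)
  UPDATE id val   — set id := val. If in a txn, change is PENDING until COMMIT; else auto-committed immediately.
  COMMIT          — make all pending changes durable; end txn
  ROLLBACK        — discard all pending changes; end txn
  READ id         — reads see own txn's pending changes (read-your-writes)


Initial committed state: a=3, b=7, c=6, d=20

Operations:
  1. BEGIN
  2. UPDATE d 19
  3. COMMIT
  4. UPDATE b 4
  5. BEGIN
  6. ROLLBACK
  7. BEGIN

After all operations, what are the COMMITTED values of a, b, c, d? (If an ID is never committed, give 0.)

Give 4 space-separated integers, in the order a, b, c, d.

Answer: 3 4 6 19

Derivation:
Initial committed: {a=3, b=7, c=6, d=20}
Op 1: BEGIN: in_txn=True, pending={}
Op 2: UPDATE d=19 (pending; pending now {d=19})
Op 3: COMMIT: merged ['d'] into committed; committed now {a=3, b=7, c=6, d=19}
Op 4: UPDATE b=4 (auto-commit; committed b=4)
Op 5: BEGIN: in_txn=True, pending={}
Op 6: ROLLBACK: discarded pending []; in_txn=False
Op 7: BEGIN: in_txn=True, pending={}
Final committed: {a=3, b=4, c=6, d=19}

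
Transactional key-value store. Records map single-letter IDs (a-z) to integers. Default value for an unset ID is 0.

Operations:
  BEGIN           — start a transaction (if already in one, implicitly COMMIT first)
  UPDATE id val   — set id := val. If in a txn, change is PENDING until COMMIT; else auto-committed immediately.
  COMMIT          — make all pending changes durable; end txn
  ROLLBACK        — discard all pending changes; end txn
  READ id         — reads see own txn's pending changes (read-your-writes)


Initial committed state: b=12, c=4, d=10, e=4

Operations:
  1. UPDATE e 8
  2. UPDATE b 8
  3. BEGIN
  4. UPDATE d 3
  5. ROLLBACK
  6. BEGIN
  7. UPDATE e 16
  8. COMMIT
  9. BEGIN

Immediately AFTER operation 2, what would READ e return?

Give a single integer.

Answer: 8

Derivation:
Initial committed: {b=12, c=4, d=10, e=4}
Op 1: UPDATE e=8 (auto-commit; committed e=8)
Op 2: UPDATE b=8 (auto-commit; committed b=8)
After op 2: visible(e) = 8 (pending={}, committed={b=8, c=4, d=10, e=8})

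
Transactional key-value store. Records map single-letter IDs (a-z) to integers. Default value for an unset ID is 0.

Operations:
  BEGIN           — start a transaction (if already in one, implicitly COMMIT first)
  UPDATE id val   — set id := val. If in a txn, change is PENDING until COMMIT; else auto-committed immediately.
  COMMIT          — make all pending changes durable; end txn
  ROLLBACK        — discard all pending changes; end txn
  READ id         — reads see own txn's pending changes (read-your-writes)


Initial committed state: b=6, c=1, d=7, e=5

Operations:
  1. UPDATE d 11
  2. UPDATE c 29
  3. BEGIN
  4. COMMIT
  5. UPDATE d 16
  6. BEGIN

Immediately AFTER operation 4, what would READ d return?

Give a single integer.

Answer: 11

Derivation:
Initial committed: {b=6, c=1, d=7, e=5}
Op 1: UPDATE d=11 (auto-commit; committed d=11)
Op 2: UPDATE c=29 (auto-commit; committed c=29)
Op 3: BEGIN: in_txn=True, pending={}
Op 4: COMMIT: merged [] into committed; committed now {b=6, c=29, d=11, e=5}
After op 4: visible(d) = 11 (pending={}, committed={b=6, c=29, d=11, e=5})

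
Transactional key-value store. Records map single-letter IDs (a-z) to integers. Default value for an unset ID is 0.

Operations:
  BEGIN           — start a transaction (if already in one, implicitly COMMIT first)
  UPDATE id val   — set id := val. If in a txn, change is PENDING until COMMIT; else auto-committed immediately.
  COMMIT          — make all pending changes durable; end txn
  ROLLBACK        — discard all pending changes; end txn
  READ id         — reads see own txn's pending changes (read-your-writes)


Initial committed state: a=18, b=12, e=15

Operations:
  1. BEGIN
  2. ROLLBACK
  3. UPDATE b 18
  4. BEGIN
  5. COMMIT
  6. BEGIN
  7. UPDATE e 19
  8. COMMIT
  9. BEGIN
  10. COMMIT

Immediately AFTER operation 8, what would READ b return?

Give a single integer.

Answer: 18

Derivation:
Initial committed: {a=18, b=12, e=15}
Op 1: BEGIN: in_txn=True, pending={}
Op 2: ROLLBACK: discarded pending []; in_txn=False
Op 3: UPDATE b=18 (auto-commit; committed b=18)
Op 4: BEGIN: in_txn=True, pending={}
Op 5: COMMIT: merged [] into committed; committed now {a=18, b=18, e=15}
Op 6: BEGIN: in_txn=True, pending={}
Op 7: UPDATE e=19 (pending; pending now {e=19})
Op 8: COMMIT: merged ['e'] into committed; committed now {a=18, b=18, e=19}
After op 8: visible(b) = 18 (pending={}, committed={a=18, b=18, e=19})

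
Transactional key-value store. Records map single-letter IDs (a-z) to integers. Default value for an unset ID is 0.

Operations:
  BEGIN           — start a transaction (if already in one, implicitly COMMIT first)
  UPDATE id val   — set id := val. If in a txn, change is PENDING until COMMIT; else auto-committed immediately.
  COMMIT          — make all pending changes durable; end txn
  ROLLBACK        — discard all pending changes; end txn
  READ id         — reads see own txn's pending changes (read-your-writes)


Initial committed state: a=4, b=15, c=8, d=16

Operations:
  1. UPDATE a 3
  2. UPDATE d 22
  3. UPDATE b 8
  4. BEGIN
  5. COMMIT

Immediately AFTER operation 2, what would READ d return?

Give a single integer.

Answer: 22

Derivation:
Initial committed: {a=4, b=15, c=8, d=16}
Op 1: UPDATE a=3 (auto-commit; committed a=3)
Op 2: UPDATE d=22 (auto-commit; committed d=22)
After op 2: visible(d) = 22 (pending={}, committed={a=3, b=15, c=8, d=22})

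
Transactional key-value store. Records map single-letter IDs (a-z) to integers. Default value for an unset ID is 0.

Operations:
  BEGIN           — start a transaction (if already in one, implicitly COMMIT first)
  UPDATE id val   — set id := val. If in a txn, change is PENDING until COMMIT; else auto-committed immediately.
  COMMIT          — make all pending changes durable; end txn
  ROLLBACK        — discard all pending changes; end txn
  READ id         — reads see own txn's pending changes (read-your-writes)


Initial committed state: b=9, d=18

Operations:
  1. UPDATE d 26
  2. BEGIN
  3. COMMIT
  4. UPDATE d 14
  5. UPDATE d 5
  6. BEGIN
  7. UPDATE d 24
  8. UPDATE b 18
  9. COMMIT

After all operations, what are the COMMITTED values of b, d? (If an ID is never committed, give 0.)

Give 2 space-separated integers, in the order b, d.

Initial committed: {b=9, d=18}
Op 1: UPDATE d=26 (auto-commit; committed d=26)
Op 2: BEGIN: in_txn=True, pending={}
Op 3: COMMIT: merged [] into committed; committed now {b=9, d=26}
Op 4: UPDATE d=14 (auto-commit; committed d=14)
Op 5: UPDATE d=5 (auto-commit; committed d=5)
Op 6: BEGIN: in_txn=True, pending={}
Op 7: UPDATE d=24 (pending; pending now {d=24})
Op 8: UPDATE b=18 (pending; pending now {b=18, d=24})
Op 9: COMMIT: merged ['b', 'd'] into committed; committed now {b=18, d=24}
Final committed: {b=18, d=24}

Answer: 18 24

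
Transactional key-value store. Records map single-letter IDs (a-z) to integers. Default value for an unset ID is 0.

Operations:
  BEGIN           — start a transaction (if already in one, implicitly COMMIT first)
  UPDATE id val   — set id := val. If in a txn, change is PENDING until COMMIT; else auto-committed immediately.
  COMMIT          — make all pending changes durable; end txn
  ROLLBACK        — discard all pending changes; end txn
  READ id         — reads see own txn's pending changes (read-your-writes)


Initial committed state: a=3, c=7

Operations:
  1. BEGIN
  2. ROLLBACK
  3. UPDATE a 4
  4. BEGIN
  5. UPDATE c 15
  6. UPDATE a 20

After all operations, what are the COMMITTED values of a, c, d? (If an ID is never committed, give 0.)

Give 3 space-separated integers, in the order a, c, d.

Answer: 4 7 0

Derivation:
Initial committed: {a=3, c=7}
Op 1: BEGIN: in_txn=True, pending={}
Op 2: ROLLBACK: discarded pending []; in_txn=False
Op 3: UPDATE a=4 (auto-commit; committed a=4)
Op 4: BEGIN: in_txn=True, pending={}
Op 5: UPDATE c=15 (pending; pending now {c=15})
Op 6: UPDATE a=20 (pending; pending now {a=20, c=15})
Final committed: {a=4, c=7}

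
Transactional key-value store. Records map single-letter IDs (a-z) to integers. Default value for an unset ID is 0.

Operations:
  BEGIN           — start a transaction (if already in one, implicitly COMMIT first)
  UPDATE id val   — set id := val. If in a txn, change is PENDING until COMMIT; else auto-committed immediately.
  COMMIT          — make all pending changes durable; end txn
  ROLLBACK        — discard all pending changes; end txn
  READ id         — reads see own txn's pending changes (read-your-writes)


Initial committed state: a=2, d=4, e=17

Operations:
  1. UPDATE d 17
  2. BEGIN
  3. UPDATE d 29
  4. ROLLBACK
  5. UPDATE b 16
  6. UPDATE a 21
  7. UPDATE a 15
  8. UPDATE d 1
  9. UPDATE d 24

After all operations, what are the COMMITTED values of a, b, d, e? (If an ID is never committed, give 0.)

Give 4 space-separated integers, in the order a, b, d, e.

Initial committed: {a=2, d=4, e=17}
Op 1: UPDATE d=17 (auto-commit; committed d=17)
Op 2: BEGIN: in_txn=True, pending={}
Op 3: UPDATE d=29 (pending; pending now {d=29})
Op 4: ROLLBACK: discarded pending ['d']; in_txn=False
Op 5: UPDATE b=16 (auto-commit; committed b=16)
Op 6: UPDATE a=21 (auto-commit; committed a=21)
Op 7: UPDATE a=15 (auto-commit; committed a=15)
Op 8: UPDATE d=1 (auto-commit; committed d=1)
Op 9: UPDATE d=24 (auto-commit; committed d=24)
Final committed: {a=15, b=16, d=24, e=17}

Answer: 15 16 24 17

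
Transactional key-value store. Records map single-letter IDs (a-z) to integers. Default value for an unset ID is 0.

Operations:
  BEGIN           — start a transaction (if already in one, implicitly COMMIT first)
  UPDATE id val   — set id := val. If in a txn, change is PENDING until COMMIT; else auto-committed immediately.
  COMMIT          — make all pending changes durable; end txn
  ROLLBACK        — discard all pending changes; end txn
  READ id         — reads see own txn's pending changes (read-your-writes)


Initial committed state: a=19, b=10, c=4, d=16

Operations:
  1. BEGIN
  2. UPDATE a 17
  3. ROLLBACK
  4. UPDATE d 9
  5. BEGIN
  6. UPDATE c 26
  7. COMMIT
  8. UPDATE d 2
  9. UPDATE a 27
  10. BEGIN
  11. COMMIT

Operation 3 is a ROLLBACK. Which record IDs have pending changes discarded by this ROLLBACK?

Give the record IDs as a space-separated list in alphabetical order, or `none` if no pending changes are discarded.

Initial committed: {a=19, b=10, c=4, d=16}
Op 1: BEGIN: in_txn=True, pending={}
Op 2: UPDATE a=17 (pending; pending now {a=17})
Op 3: ROLLBACK: discarded pending ['a']; in_txn=False
Op 4: UPDATE d=9 (auto-commit; committed d=9)
Op 5: BEGIN: in_txn=True, pending={}
Op 6: UPDATE c=26 (pending; pending now {c=26})
Op 7: COMMIT: merged ['c'] into committed; committed now {a=19, b=10, c=26, d=9}
Op 8: UPDATE d=2 (auto-commit; committed d=2)
Op 9: UPDATE a=27 (auto-commit; committed a=27)
Op 10: BEGIN: in_txn=True, pending={}
Op 11: COMMIT: merged [] into committed; committed now {a=27, b=10, c=26, d=2}
ROLLBACK at op 3 discards: ['a']

Answer: a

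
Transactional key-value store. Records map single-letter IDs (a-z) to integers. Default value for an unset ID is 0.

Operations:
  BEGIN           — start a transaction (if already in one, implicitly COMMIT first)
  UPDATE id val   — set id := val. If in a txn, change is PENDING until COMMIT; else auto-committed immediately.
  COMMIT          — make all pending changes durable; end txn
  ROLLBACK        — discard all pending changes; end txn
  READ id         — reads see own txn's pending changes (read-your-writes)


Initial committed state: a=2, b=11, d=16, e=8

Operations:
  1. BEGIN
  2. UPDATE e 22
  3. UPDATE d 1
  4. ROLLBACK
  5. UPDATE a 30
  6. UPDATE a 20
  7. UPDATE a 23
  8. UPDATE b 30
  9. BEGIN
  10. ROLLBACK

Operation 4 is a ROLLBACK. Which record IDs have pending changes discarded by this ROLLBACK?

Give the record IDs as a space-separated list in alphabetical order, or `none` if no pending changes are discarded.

Initial committed: {a=2, b=11, d=16, e=8}
Op 1: BEGIN: in_txn=True, pending={}
Op 2: UPDATE e=22 (pending; pending now {e=22})
Op 3: UPDATE d=1 (pending; pending now {d=1, e=22})
Op 4: ROLLBACK: discarded pending ['d', 'e']; in_txn=False
Op 5: UPDATE a=30 (auto-commit; committed a=30)
Op 6: UPDATE a=20 (auto-commit; committed a=20)
Op 7: UPDATE a=23 (auto-commit; committed a=23)
Op 8: UPDATE b=30 (auto-commit; committed b=30)
Op 9: BEGIN: in_txn=True, pending={}
Op 10: ROLLBACK: discarded pending []; in_txn=False
ROLLBACK at op 4 discards: ['d', 'e']

Answer: d e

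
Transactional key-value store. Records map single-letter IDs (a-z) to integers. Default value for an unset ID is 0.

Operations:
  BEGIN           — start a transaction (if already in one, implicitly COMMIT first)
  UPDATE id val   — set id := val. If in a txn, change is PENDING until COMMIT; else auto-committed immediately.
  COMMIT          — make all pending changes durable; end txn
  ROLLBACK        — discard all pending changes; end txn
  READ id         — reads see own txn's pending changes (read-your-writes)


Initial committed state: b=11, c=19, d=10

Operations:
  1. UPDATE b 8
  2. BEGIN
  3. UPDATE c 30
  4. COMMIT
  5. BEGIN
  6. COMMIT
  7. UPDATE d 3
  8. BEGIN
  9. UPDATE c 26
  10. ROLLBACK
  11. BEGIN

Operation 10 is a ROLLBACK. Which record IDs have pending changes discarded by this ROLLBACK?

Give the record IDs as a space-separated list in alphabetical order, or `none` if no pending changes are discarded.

Answer: c

Derivation:
Initial committed: {b=11, c=19, d=10}
Op 1: UPDATE b=8 (auto-commit; committed b=8)
Op 2: BEGIN: in_txn=True, pending={}
Op 3: UPDATE c=30 (pending; pending now {c=30})
Op 4: COMMIT: merged ['c'] into committed; committed now {b=8, c=30, d=10}
Op 5: BEGIN: in_txn=True, pending={}
Op 6: COMMIT: merged [] into committed; committed now {b=8, c=30, d=10}
Op 7: UPDATE d=3 (auto-commit; committed d=3)
Op 8: BEGIN: in_txn=True, pending={}
Op 9: UPDATE c=26 (pending; pending now {c=26})
Op 10: ROLLBACK: discarded pending ['c']; in_txn=False
Op 11: BEGIN: in_txn=True, pending={}
ROLLBACK at op 10 discards: ['c']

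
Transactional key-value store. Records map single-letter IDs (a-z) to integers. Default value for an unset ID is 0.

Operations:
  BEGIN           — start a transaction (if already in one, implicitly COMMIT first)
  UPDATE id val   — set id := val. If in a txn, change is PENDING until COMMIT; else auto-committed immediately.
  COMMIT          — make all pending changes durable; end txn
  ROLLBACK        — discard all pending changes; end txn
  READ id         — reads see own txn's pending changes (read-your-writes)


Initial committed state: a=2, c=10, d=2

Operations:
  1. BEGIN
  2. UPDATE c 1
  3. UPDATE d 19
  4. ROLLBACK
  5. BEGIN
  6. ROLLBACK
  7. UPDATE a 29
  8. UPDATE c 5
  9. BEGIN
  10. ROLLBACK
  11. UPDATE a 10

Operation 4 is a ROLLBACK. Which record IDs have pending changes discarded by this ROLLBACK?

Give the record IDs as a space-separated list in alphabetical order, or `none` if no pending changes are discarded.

Initial committed: {a=2, c=10, d=2}
Op 1: BEGIN: in_txn=True, pending={}
Op 2: UPDATE c=1 (pending; pending now {c=1})
Op 3: UPDATE d=19 (pending; pending now {c=1, d=19})
Op 4: ROLLBACK: discarded pending ['c', 'd']; in_txn=False
Op 5: BEGIN: in_txn=True, pending={}
Op 6: ROLLBACK: discarded pending []; in_txn=False
Op 7: UPDATE a=29 (auto-commit; committed a=29)
Op 8: UPDATE c=5 (auto-commit; committed c=5)
Op 9: BEGIN: in_txn=True, pending={}
Op 10: ROLLBACK: discarded pending []; in_txn=False
Op 11: UPDATE a=10 (auto-commit; committed a=10)
ROLLBACK at op 4 discards: ['c', 'd']

Answer: c d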